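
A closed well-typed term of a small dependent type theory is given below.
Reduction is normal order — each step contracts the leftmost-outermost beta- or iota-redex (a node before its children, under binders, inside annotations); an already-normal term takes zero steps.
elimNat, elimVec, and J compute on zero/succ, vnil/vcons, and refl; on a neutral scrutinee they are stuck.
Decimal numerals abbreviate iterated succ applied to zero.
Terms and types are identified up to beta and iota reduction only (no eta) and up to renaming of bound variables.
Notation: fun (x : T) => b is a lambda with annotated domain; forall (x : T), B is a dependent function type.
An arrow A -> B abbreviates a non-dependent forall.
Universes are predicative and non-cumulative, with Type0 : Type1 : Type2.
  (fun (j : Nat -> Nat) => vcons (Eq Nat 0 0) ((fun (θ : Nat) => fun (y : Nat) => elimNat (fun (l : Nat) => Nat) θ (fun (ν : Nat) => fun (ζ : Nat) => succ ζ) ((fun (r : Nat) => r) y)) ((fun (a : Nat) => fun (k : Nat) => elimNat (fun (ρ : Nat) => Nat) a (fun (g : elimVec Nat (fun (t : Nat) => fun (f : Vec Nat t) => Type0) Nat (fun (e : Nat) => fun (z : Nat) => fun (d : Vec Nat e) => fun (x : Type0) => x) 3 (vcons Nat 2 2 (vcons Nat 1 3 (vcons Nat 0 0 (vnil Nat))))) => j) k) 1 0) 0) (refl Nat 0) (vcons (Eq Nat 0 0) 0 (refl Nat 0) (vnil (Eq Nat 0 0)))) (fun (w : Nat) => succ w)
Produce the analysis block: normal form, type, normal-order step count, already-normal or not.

reduced normal form:
  vcons (Eq Nat 0 0) 1 (refl Nat 0) (vcons (Eq Nat 0 0) 0 (refl Nat 0) (vnil (Eq Nat 0 0)))
the term's type:
  Vec (Eq Nat 0 0) 2
reduction steps (normal order): 8
started in normal form: no
first redex: a beta-redex


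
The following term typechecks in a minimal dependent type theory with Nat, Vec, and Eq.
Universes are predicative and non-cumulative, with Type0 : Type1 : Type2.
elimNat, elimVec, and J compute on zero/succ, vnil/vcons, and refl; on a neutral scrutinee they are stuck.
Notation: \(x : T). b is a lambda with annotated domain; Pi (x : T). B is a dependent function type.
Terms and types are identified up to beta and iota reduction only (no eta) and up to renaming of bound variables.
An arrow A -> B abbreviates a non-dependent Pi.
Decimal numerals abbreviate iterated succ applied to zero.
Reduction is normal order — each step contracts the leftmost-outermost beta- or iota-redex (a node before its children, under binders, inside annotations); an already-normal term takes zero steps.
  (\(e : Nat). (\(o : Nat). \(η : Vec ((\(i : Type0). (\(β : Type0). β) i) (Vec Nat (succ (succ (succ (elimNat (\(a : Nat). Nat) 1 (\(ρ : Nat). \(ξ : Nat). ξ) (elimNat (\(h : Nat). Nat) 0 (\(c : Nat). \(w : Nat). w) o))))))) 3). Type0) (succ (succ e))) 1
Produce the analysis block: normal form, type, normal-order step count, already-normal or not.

reduced normal form:
  \(e : Vec (Vec Nat 4) 3). Type0
type:
  Vec (Vec Nat 4) 3 -> Type1
reduction steps (normal order): 15
started in normal form: no
first contracted redex: a beta-redex


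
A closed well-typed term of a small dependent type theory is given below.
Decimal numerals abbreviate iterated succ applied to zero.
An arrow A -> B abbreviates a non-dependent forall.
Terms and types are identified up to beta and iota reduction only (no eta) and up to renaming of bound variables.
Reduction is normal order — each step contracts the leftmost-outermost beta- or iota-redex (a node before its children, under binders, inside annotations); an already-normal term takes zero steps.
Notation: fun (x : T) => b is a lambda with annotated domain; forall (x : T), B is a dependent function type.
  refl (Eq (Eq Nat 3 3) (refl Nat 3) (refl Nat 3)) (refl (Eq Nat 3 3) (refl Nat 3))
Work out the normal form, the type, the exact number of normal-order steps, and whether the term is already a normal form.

normal form:
  refl (Eq (Eq Nat 3 3) (refl Nat 3) (refl Nat 3)) (refl (Eq Nat 3 3) (refl Nat 3))
type:
  Eq (Eq (Eq Nat 3 3) (refl Nat 3) (refl Nat 3)) (refl (Eq Nat 3 3) (refl Nat 3)) (refl (Eq Nat 3 3) (refl Nat 3))
steps to reach normal form (normal order): 0
started in normal form: yes


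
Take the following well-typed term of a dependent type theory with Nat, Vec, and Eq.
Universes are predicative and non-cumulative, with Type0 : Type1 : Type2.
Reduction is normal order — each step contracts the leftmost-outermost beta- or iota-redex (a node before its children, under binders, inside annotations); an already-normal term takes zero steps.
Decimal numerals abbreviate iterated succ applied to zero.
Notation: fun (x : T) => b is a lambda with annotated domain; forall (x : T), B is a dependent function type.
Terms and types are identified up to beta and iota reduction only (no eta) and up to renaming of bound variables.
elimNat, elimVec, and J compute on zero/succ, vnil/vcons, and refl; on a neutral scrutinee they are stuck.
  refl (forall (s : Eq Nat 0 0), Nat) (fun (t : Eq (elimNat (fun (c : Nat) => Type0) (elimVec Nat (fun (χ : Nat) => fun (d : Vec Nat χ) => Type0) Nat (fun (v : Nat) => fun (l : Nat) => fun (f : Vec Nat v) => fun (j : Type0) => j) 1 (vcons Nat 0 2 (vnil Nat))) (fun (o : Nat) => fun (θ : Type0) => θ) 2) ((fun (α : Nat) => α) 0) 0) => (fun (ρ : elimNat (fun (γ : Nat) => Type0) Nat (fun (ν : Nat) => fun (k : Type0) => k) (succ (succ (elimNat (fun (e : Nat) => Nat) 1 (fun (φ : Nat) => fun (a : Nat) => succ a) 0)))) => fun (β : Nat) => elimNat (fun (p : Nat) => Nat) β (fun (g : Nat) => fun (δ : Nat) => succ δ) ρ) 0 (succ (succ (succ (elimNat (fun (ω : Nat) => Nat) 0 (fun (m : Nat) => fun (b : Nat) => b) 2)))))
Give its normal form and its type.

resulting normal form:
  refl (forall (s : Eq Nat 0 0), Nat) (fun (t : Eq Nat 0 0) => 3)
type:
  Eq (forall (s : Eq Nat 0 0), Nat) (fun (t : Eq Nat 0 0) => 3) (fun (c : Eq Nat 0 0) => 3)


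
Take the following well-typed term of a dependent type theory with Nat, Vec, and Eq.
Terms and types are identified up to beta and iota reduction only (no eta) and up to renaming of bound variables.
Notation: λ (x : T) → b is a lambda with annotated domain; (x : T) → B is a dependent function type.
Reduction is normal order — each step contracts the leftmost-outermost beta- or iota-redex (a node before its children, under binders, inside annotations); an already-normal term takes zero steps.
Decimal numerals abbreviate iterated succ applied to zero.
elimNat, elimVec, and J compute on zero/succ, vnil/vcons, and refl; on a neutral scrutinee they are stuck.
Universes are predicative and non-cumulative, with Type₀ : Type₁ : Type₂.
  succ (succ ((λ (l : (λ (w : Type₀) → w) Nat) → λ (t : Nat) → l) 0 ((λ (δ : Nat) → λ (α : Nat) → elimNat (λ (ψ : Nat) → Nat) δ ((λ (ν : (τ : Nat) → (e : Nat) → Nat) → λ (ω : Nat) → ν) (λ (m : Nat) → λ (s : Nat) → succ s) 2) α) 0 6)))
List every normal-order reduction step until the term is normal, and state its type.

reduction (normal order):
  succ (succ ((λ (l : (λ (w : Type₀) → w) Nat) → λ (t : Nat) → l) 0 ((λ (δ : Nat) → λ (α : Nat) → elimNat (λ (ψ : Nat) → Nat) δ ((λ (ν : (τ : Nat) → (e : Nat) → Nat) → λ (ω : Nat) → ν) (λ (m : Nat) → λ (s : Nat) → succ s) 2) α) 0 6)))
  ~> succ (succ ((λ (l : Nat) → 0) ((λ (w : Nat) → λ (t : Nat) → elimNat (λ (δ : Nat) → Nat) w ((λ (α : (ψ : Nat) → (ν : Nat) → Nat) → λ (τ : Nat) → α) (λ (e : Nat) → λ (ω : Nat) → succ ω) 2) t) 0 6)))
  ~> 2
the term's type:
  Nat


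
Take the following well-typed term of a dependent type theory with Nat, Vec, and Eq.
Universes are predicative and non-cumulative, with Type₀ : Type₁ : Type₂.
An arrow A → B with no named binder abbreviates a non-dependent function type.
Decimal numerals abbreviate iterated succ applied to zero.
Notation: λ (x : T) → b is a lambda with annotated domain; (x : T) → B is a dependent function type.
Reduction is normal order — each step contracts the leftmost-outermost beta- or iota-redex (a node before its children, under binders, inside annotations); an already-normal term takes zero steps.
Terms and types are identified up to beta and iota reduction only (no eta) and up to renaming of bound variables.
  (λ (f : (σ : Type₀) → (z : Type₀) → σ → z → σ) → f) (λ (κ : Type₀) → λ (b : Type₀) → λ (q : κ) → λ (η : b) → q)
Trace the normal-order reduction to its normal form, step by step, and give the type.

reduction (normal order):
  (λ (f : (σ : Type₀) → (z : Type₀) → σ → z → σ) → f) (λ (κ : Type₀) → λ (b : Type₀) → λ (q : κ) → λ (η : b) → q)
  ~> λ (f : Type₀) → λ (σ : Type₀) → λ (z : f) → λ (κ : σ) → z
inferred type:
  (f : Type₀) → (σ : Type₀) → f → σ → f


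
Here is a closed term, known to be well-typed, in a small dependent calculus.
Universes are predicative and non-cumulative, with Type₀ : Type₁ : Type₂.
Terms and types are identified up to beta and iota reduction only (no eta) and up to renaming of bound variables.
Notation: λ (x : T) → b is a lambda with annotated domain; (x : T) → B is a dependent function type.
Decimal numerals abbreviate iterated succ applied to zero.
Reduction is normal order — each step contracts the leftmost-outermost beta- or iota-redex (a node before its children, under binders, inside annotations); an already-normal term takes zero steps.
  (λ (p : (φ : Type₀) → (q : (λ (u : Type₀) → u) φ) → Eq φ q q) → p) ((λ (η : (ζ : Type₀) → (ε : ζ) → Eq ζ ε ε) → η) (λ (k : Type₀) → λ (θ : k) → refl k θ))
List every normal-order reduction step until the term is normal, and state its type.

normal-order reduction:
  (λ (p : (φ : Type₀) → (q : (λ (u : Type₀) → u) φ) → Eq φ q q) → p) ((λ (η : (ζ : Type₀) → (ε : ζ) → Eq ζ ε ε) → η) (λ (k : Type₀) → λ (θ : k) → refl k θ))
  ~> (λ (p : (φ : Type₀) → (q : φ) → Eq φ q q) → p) (λ (u : Type₀) → λ (η : u) → refl u η)
  ~> λ (p : Type₀) → λ (φ : p) → refl p φ
type:
  (p : Type₀) → (φ : p) → Eq p φ φ


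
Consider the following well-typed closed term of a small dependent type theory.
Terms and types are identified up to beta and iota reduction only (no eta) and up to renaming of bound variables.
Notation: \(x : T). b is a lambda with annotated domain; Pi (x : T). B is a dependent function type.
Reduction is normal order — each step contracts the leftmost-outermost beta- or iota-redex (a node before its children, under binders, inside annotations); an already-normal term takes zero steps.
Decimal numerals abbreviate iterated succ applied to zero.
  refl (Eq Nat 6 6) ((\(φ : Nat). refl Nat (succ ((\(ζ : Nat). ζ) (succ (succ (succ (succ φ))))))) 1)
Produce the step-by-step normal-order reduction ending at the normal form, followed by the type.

normal-order reduction sequence:
  refl (Eq Nat 6 6) ((\(φ : Nat). refl Nat (succ ((\(ζ : Nat). ζ) (succ (succ (succ (succ φ))))))) 1)
  ~> refl (Eq Nat 6 6) (refl Nat (succ ((\(φ : Nat). φ) 5)))
  ~> refl (Eq Nat 6 6) (refl Nat 6)
inferred type:
  Eq (Eq Nat 6 6) (refl Nat 6) (refl Nat 6)


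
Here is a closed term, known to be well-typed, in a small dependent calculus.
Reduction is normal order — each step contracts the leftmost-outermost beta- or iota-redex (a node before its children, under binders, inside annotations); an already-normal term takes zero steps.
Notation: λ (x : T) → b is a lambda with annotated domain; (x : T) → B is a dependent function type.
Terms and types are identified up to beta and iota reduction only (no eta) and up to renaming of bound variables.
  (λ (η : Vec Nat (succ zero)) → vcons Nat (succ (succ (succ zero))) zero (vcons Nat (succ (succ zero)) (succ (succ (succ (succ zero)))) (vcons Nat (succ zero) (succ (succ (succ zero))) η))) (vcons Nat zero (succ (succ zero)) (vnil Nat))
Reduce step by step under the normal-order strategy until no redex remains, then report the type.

normal-order reduction sequence:
  (λ (η : Vec Nat (succ zero)) → vcons Nat (succ (succ (succ zero))) zero (vcons Nat (succ (succ zero)) (succ (succ (succ (succ zero)))) (vcons Nat (succ zero) (succ (succ (succ zero))) η))) (vcons Nat zero (succ (succ zero)) (vnil Nat))
  ~> vcons Nat (succ (succ (succ zero))) zero (vcons Nat (succ (succ zero)) (succ (succ (succ (succ zero)))) (vcons Nat (succ zero) (succ (succ (succ zero))) (vcons Nat zero (succ (succ zero)) (vnil Nat))))
the term's type:
  Vec Nat (succ (succ (succ (succ zero))))


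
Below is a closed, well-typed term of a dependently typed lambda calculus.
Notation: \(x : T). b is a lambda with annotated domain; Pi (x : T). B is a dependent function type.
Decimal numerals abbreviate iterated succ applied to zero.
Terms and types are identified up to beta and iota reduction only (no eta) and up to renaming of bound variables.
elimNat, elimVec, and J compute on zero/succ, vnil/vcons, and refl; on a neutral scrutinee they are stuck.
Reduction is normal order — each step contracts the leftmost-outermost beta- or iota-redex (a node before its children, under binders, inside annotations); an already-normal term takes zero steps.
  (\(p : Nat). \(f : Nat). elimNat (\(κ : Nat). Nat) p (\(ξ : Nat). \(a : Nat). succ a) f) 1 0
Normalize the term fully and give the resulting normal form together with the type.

reduced normal form:
  1
inferred type:
  Nat


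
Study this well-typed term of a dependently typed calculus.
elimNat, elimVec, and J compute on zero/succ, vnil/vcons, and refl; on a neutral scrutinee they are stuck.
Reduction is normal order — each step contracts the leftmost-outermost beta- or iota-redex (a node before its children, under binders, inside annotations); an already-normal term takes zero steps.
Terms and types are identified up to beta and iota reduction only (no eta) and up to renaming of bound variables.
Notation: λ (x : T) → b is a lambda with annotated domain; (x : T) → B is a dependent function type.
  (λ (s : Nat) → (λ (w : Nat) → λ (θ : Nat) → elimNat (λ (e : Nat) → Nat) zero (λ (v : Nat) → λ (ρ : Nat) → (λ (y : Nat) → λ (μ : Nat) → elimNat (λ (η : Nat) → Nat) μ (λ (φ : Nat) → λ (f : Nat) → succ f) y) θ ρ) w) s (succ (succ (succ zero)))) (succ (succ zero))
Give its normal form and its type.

reduced normal form:
  succ (succ (succ (succ (succ (succ zero)))))
the term's type:
  Nat
observation: reduction starts at a beta-redex, and 34 normal-order steps reach the normal form.


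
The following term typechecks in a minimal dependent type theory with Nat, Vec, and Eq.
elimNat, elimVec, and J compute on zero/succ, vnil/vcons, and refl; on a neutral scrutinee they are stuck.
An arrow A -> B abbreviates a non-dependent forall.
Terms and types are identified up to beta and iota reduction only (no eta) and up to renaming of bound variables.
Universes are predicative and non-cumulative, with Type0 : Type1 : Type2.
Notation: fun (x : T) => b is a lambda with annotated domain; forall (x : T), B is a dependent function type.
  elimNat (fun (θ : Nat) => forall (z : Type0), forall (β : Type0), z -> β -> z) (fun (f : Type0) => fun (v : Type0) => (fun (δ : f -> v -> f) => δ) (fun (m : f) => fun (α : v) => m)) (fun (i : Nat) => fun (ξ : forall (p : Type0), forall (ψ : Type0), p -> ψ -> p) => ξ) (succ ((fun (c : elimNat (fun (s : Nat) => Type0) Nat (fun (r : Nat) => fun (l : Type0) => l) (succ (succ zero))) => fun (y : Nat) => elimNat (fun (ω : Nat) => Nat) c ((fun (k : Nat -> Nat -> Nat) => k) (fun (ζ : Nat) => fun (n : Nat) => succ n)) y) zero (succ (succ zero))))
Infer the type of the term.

type:
  forall (θ : Type0), forall (z : Type0), θ -> z -> θ


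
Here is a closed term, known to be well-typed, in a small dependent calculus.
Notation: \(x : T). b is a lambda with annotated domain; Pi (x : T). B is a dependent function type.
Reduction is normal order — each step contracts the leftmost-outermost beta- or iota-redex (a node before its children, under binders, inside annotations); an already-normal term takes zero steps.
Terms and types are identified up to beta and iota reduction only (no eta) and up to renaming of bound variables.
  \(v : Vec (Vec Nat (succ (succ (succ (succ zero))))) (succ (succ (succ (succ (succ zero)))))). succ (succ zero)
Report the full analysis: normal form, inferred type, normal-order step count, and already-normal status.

resulting normal form:
  \(v : Vec (Vec Nat (succ (succ (succ (succ zero))))) (succ (succ (succ (succ (succ zero)))))). succ (succ zero)
inferred type:
  Pi (v : Vec (Vec Nat (succ (succ (succ (succ zero))))) (succ (succ (succ (succ (succ zero)))))). Nat
steps to reach normal form (normal order): 0
started in normal form: yes


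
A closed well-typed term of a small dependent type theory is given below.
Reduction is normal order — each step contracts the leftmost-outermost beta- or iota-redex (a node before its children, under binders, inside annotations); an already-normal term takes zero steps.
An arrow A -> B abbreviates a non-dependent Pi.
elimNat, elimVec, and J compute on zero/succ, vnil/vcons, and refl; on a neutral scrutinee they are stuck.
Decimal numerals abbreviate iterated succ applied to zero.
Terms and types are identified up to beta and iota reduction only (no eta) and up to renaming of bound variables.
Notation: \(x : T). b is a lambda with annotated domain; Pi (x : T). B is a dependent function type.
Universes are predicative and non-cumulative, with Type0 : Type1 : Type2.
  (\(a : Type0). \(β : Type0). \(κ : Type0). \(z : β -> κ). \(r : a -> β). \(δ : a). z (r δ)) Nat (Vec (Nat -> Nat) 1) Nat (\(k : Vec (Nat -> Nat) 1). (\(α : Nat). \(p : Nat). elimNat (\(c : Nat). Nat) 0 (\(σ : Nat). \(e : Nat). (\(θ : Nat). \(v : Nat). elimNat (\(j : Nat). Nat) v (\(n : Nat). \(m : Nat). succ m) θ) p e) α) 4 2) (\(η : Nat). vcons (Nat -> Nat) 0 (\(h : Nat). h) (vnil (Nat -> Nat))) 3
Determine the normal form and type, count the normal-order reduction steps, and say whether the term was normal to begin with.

normal form:
  8
the term's type:
  Nat
reduction steps (normal order): 58
term was already normal: no
first redex: a beta-redex


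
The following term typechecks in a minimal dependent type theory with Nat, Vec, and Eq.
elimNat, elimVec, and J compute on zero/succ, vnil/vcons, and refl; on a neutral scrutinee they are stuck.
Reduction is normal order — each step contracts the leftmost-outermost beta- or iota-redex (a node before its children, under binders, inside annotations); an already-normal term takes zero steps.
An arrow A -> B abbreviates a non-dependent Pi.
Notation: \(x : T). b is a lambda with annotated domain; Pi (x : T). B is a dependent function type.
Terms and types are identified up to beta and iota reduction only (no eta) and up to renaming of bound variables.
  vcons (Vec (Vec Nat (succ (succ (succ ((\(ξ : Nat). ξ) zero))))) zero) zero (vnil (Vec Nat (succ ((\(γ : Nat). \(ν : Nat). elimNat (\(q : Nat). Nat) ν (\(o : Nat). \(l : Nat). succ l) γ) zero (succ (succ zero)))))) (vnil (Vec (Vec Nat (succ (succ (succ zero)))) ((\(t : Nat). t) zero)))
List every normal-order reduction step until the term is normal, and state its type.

normal-order reduction:
  vcons (Vec (Vec Nat (succ (succ (succ ((\(ξ : Nat). ξ) zero))))) zero) zero (vnil (Vec Nat (succ ((\(γ : Nat). \(ν : Nat). elimNat (\(q : Nat). Nat) ν (\(o : Nat). \(l : Nat). succ l) γ) zero (succ (succ zero)))))) (vnil (Vec (Vec Nat (succ (succ (succ zero)))) ((\(t : Nat). t) zero)))
  ~> vcons (Vec (Vec Nat (succ (succ (succ zero)))) zero) zero (vnil (Vec Nat (succ ((\(ξ : Nat). \(γ : Nat). elimNat (\(ν : Nat). Nat) γ (\(q : Nat). \(o : Nat). succ o) ξ) zero (succ (succ zero)))))) (vnil (Vec (Vec Nat (succ (succ (succ zero)))) ((\(l : Nat). l) zero)))
  ~> vcons (Vec (Vec Nat (succ (succ (succ zero)))) zero) zero (vnil (Vec Nat (succ ((\(ξ : Nat). elimNat (\(γ : Nat). Nat) ξ (\(ν : Nat). \(q : Nat). succ q) zero) (succ (succ zero)))))) (vnil (Vec (Vec Nat (succ (succ (succ zero)))) ((\(o : Nat). o) zero)))
  ~> vcons (Vec (Vec Nat (succ (succ (succ zero)))) zero) zero (vnil (Vec Nat (succ (elimNat (\(ξ : Nat). Nat) (succ (succ zero)) (\(γ : Nat). \(ν : Nat). succ ν) zero)))) (vnil (Vec (Vec Nat (succ (succ (succ zero)))) ((\(q : Nat). q) zero)))
  ~> vcons (Vec (Vec Nat (succ (succ (succ zero)))) zero) zero (vnil (Vec Nat (succ (succ (succ zero))))) (vnil (Vec (Vec Nat (succ (succ (succ zero)))) ((\(ξ : Nat). ξ) zero)))
  ~> vcons (Vec (Vec Nat (succ (succ (succ zero)))) zero) zero (vnil (Vec Nat (succ (succ (succ zero))))) (vnil (Vec (Vec Nat (succ (succ (succ zero)))) zero))
inferred type:
  Vec (Vec (Vec Nat (succ (succ (succ zero)))) zero) (succ zero)


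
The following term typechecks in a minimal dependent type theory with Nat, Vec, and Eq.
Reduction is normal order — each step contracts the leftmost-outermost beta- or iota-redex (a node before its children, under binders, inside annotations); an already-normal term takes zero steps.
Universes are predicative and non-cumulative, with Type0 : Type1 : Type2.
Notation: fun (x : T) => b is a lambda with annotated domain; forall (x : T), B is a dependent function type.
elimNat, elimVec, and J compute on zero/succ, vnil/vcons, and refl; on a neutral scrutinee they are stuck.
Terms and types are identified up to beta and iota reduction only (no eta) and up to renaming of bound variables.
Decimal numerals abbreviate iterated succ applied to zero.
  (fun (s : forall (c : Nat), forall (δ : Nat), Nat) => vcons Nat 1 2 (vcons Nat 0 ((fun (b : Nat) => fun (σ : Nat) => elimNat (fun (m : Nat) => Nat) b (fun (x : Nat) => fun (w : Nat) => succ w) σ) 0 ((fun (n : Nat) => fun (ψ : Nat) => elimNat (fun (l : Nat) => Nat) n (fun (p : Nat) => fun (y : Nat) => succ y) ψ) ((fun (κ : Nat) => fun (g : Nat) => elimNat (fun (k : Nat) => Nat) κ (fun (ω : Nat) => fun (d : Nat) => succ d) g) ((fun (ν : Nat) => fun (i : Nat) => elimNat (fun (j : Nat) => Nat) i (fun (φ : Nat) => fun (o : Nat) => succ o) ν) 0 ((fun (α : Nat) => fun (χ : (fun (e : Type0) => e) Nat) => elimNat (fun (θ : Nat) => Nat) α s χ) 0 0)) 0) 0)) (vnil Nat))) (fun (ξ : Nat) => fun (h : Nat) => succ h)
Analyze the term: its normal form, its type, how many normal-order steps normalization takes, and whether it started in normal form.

reduced normal form:
  vcons Nat 1 2 (vcons Nat 0 0 (vnil Nat))
inferred type:
  Vec Nat 2
reduction steps (normal order): 16
started in normal form: no
first contracted redex: a beta-redex


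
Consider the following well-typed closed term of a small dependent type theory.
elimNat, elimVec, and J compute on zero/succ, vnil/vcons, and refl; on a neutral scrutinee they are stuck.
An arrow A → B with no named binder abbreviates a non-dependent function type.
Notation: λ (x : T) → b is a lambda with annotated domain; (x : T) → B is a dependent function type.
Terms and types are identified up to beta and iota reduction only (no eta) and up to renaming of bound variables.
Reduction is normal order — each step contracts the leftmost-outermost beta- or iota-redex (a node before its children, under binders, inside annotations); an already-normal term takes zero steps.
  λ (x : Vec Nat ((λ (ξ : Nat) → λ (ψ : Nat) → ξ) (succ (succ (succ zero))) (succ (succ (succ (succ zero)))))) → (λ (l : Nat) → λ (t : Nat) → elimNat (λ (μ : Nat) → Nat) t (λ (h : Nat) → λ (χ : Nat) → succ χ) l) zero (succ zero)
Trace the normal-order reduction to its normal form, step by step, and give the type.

reduction (normal order):
  λ (x : Vec Nat ((λ (ξ : Nat) → λ (ψ : Nat) → ξ) (succ (succ (succ zero))) (succ (succ (succ (succ zero)))))) → (λ (l : Nat) → λ (t : Nat) → elimNat (λ (μ : Nat) → Nat) t (λ (h : Nat) → λ (χ : Nat) → succ χ) l) zero (succ zero)
  ~> λ (x : Vec Nat ((λ (ξ : Nat) → succ (succ (succ zero))) (succ (succ (succ (succ zero)))))) → (λ (ψ : Nat) → λ (l : Nat) → elimNat (λ (t : Nat) → Nat) l (λ (μ : Nat) → λ (h : Nat) → succ h) ψ) zero (succ zero)
  ~> λ (x : Vec Nat (succ (succ (succ zero)))) → (λ (ξ : Nat) → λ (ψ : Nat) → elimNat (λ (l : Nat) → Nat) ψ (λ (t : Nat) → λ (μ : Nat) → succ μ) ξ) zero (succ zero)
  ~> λ (x : Vec Nat (succ (succ (succ zero)))) → (λ (ξ : Nat) → elimNat (λ (ψ : Nat) → Nat) ξ (λ (l : Nat) → λ (t : Nat) → succ t) zero) (succ zero)
  ~> λ (x : Vec Nat (succ (succ (succ zero)))) → elimNat (λ (ξ : Nat) → Nat) (succ zero) (λ (ψ : Nat) → λ (l : Nat) → succ l) zero
  ~> λ (x : Vec Nat (succ (succ (succ zero)))) → succ zero
type:
  Vec Nat (succ (succ (succ zero))) → Nat


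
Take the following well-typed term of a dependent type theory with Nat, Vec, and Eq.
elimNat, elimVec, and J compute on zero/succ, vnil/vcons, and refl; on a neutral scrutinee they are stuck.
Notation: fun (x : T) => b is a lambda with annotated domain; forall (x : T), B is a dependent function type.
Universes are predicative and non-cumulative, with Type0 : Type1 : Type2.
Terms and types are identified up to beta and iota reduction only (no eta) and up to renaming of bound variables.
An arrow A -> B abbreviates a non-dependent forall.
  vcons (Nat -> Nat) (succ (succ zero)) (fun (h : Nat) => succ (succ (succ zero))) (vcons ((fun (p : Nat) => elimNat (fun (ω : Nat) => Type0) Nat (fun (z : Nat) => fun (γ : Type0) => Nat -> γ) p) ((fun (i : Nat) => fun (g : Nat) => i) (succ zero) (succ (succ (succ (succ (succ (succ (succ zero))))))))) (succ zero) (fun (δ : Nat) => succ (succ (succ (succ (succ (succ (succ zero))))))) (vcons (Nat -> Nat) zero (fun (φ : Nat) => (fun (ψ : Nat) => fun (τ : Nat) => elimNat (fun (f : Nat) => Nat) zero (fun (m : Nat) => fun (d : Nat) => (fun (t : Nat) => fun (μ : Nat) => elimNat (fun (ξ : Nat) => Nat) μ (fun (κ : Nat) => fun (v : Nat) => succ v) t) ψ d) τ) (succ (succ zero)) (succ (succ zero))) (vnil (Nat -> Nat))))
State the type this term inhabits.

inferred type:
  Vec (Nat -> Nat) (succ (succ (succ zero)))


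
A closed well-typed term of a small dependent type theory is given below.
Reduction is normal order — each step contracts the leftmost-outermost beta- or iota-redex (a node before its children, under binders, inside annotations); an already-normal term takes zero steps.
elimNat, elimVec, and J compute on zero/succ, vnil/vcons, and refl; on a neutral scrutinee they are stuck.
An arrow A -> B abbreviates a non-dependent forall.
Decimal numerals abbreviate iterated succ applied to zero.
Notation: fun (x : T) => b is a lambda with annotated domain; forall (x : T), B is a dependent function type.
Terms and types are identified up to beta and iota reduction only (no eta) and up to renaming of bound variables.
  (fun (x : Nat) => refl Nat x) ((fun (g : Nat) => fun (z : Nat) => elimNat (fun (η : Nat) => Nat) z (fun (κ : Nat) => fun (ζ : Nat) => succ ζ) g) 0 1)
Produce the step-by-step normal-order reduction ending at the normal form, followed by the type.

reduction (normal order):
  (fun (x : Nat) => refl Nat x) ((fun (g : Nat) => fun (z : Nat) => elimNat (fun (η : Nat) => Nat) z (fun (κ : Nat) => fun (ζ : Nat) => succ ζ) g) 0 1)
  ~> refl Nat ((fun (x : Nat) => fun (g : Nat) => elimNat (fun (z : Nat) => Nat) g (fun (η : Nat) => fun (κ : Nat) => succ κ) x) 0 1)
  ~> refl Nat ((fun (x : Nat) => elimNat (fun (g : Nat) => Nat) x (fun (z : Nat) => fun (η : Nat) => succ η) 0) 1)
  ~> refl Nat (elimNat (fun (x : Nat) => Nat) 1 (fun (g : Nat) => fun (z : Nat) => succ z) 0)
  ~> refl Nat 1
type:
  Eq Nat 1 1


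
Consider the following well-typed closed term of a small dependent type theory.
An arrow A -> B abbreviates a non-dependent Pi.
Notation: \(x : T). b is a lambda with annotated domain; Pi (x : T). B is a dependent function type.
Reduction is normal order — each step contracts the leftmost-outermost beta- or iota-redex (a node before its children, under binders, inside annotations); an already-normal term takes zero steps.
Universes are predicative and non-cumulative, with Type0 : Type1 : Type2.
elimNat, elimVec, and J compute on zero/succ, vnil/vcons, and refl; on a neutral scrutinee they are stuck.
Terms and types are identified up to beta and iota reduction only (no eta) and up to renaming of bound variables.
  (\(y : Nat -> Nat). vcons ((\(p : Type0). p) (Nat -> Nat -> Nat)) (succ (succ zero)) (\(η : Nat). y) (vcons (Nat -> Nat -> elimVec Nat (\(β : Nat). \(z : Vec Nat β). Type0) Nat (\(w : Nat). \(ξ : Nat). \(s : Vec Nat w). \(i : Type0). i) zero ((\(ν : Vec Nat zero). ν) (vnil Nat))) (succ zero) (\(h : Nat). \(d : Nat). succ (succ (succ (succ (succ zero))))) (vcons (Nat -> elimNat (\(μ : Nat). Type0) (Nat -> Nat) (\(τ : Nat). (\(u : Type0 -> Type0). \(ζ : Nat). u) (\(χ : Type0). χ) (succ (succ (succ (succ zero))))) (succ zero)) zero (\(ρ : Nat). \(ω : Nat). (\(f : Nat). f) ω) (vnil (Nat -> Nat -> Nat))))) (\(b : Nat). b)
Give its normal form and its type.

normal form:
  vcons (Nat -> Nat -> Nat) (succ (succ zero)) (\(y : Nat). \(p : Nat). p) (vcons (Nat -> Nat -> Nat) (succ zero) (\(η : Nat). \(β : Nat). succ (succ (succ (succ (succ zero))))) (vcons (Nat -> Nat -> Nat) zero (\(z : Nat). \(w : Nat). w) (vnil (Nat -> Nat -> Nat))))
type:
  Vec (Nat -> Nat -> Nat) (succ (succ (succ zero)))


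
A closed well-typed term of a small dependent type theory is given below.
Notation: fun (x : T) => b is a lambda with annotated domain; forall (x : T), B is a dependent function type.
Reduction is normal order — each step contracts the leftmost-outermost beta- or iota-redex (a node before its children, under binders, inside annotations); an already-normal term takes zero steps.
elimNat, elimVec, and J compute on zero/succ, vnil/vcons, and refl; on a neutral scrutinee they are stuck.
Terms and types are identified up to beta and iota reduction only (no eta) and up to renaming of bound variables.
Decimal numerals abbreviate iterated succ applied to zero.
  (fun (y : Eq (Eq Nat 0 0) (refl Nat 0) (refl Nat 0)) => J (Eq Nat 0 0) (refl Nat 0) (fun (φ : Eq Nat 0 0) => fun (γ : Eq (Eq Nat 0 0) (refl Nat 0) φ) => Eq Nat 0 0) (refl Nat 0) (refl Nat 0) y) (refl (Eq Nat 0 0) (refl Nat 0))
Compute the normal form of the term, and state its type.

reduced normal form:
  refl Nat 0
inferred type:
  Eq Nat 0 0
observation: 2 normal-order steps separate the term from its normal form.


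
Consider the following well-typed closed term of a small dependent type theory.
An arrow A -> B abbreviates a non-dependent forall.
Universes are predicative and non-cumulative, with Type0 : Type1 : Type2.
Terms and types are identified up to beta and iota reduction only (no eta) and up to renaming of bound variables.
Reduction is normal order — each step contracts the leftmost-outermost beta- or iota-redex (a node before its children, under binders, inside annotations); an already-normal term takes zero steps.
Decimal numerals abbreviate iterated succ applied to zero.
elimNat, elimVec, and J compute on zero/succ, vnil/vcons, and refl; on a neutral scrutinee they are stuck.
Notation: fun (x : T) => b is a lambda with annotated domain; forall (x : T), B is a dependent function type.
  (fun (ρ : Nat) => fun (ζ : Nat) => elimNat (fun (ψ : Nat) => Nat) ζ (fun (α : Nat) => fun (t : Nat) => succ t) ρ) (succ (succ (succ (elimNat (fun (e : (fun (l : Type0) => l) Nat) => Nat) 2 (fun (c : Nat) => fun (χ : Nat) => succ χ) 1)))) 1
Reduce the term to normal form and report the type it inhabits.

reduced normal form:
  7
inferred type:
  Nat
observation: normalization takes exactly 25 steps under the normal-order strategy.


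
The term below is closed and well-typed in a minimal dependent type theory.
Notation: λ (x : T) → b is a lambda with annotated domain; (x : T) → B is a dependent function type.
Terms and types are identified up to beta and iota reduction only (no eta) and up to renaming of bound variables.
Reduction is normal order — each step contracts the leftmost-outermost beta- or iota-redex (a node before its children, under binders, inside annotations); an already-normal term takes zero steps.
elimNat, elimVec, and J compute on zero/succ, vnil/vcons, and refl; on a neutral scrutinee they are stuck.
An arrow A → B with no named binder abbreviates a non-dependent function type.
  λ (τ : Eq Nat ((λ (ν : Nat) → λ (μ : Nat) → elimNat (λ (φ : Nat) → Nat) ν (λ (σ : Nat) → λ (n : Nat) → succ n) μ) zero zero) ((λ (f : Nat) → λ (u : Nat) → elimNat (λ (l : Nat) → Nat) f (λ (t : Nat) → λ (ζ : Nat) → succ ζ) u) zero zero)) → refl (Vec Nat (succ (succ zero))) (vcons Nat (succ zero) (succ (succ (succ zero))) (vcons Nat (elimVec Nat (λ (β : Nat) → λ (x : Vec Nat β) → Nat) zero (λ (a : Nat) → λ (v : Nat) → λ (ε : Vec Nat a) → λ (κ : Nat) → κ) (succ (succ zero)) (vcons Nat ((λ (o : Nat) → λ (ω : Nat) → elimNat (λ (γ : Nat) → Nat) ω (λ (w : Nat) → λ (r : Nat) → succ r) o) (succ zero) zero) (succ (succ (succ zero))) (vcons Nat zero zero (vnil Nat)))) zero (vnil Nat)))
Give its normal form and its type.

reduced normal form:
  λ (τ : Eq Nat zero zero) → refl (Vec Nat (succ (succ zero))) (vcons Nat (succ zero) (succ (succ (succ zero))) (vcons Nat zero zero (vnil Nat)))
type:
  Eq Nat zero zero → Eq (Vec Nat (succ (succ zero))) (vcons Nat (succ zero) (succ (succ (succ zero))) (vcons Nat zero zero (vnil Nat))) (vcons Nat (succ zero) (succ (succ (succ zero))) (vcons Nat zero zero (vnil Nat)))
observation: the first redex contracted is a beta-redex; the normal form is reached in 17 normal-order steps.


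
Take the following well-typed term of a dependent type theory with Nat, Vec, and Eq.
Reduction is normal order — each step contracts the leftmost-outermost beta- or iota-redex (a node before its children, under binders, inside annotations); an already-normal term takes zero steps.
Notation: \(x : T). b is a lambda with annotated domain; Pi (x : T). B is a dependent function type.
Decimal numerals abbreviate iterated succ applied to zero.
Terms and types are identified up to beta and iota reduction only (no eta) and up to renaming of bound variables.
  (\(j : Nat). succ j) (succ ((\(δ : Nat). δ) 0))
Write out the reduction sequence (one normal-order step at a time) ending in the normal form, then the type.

reduction (normal order):
  (\(j : Nat). succ j) (succ ((\(δ : Nat). δ) 0))
  ~> succ (succ ((\(j : Nat). j) 0))
  ~> 2
inferred type:
  Nat


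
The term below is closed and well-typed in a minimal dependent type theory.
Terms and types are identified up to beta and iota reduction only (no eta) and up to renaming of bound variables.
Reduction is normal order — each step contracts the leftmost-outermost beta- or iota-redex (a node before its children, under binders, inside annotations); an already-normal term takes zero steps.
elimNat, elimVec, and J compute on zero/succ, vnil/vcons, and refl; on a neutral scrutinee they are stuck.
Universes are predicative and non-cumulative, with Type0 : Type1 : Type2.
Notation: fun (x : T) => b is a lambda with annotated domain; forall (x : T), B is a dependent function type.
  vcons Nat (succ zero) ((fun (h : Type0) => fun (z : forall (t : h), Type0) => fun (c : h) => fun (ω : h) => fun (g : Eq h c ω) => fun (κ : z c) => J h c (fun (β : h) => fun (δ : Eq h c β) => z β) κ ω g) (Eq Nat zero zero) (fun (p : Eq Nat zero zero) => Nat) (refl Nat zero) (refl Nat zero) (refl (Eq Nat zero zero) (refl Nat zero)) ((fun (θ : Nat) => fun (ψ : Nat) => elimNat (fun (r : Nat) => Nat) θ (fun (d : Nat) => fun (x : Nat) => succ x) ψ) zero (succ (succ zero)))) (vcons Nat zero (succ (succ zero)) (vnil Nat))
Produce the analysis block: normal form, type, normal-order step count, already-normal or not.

reduced normal form:
  vcons Nat (succ zero) (succ (succ zero)) (vcons Nat zero (succ (succ zero)) (vnil Nat))
the term's type:
  Vec Nat (succ (succ zero))
reduction steps (normal order): 16
started in normal form: no
first redex: a beta-redex


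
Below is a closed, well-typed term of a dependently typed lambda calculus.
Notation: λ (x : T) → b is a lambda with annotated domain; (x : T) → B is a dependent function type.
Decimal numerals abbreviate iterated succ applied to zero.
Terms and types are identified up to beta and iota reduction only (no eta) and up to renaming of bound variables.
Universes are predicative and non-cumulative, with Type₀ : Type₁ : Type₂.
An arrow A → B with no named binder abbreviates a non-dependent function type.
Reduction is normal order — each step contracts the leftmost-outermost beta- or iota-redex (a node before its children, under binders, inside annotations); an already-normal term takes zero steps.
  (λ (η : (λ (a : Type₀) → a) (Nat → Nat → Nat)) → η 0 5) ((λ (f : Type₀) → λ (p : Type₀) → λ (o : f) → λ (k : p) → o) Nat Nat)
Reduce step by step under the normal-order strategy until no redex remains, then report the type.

normal-order reduction sequence:
  (λ (η : (λ (a : Type₀) → a) (Nat → Nat → Nat)) → η 0 5) ((λ (f : Type₀) → λ (p : Type₀) → λ (o : f) → λ (k : p) → o) Nat Nat)
  ~> (λ (η : Type₀) → λ (a : Type₀) → λ (f : η) → λ (p : a) → f) Nat Nat 0 5
  ~> (λ (η : Type₀) → λ (a : Nat) → λ (f : η) → a) Nat 0 5
  ~> (λ (η : Nat) → λ (a : Nat) → η) 0 5
  ~> (λ (η : Nat) → 0) 5
  ~> 0
inferred type:
  Nat


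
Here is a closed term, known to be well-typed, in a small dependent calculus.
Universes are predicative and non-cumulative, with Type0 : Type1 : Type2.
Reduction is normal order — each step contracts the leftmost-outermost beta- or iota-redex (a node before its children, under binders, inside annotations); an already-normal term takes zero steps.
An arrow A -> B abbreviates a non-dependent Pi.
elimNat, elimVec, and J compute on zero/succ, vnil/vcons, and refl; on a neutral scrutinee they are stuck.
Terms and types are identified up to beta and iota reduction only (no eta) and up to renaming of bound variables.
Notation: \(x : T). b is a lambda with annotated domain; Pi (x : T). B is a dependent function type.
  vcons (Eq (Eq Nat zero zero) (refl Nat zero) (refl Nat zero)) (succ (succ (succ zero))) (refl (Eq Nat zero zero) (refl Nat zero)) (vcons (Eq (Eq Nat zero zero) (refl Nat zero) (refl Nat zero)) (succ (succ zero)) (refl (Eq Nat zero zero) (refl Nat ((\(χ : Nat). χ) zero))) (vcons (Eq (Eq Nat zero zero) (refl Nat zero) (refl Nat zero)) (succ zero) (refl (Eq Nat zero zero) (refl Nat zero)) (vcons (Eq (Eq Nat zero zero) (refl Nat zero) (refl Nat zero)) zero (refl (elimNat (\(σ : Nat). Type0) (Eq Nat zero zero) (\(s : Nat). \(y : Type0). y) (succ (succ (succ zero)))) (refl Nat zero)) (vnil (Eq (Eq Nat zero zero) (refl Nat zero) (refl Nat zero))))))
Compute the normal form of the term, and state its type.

resulting normal form:
  vcons (Eq (Eq Nat zero zero) (refl Nat zero) (refl Nat zero)) (succ (succ (succ zero))) (refl (Eq Nat zero zero) (refl Nat zero)) (vcons (Eq (Eq Nat zero zero) (refl Nat zero) (refl Nat zero)) (succ (succ zero)) (refl (Eq Nat zero zero) (refl Nat zero)) (vcons (Eq (Eq Nat zero zero) (refl Nat zero) (refl Nat zero)) (succ zero) (refl (Eq Nat zero zero) (refl Nat zero)) (vcons (Eq (Eq Nat zero zero) (refl Nat zero) (refl Nat zero)) zero (refl (Eq Nat zero zero) (refl Nat zero)) (vnil (Eq (Eq Nat zero zero) (refl Nat zero) (refl Nat zero))))))
type:
  Vec (Eq (Eq Nat zero zero) (refl Nat zero) (refl Nat zero)) (succ (succ (succ (succ zero))))


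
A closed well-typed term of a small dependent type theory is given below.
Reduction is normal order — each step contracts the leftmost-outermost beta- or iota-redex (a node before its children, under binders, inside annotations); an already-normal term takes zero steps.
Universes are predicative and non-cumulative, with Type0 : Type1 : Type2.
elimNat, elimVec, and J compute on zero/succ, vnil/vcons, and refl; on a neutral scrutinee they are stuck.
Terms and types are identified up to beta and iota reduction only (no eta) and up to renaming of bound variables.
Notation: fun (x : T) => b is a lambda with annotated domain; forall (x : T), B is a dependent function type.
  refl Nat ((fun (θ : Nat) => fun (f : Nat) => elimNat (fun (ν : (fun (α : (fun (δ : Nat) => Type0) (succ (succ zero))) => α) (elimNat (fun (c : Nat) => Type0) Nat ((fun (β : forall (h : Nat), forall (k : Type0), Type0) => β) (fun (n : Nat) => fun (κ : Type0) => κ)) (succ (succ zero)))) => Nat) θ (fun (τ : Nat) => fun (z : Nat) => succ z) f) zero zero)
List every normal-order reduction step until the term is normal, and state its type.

normal-order reduction sequence:
  refl Nat ((fun (θ : Nat) => fun (f : Nat) => elimNat (fun (ν : (fun (α : (fun (δ : Nat) => Type0) (succ (succ zero))) => α) (elimNat (fun (c : Nat) => Type0) Nat ((fun (β : forall (h : Nat), forall (k : Type0), Type0) => β) (fun (n : Nat) => fun (κ : Type0) => κ)) (succ (succ zero)))) => Nat) θ (fun (τ : Nat) => fun (z : Nat) => succ z) f) zero zero)
  ~> refl Nat ((fun (θ : Nat) => elimNat (fun (f : (fun (ν : (fun (α : Nat) => Type0) (succ (succ zero))) => ν) (elimNat (fun (δ : Nat) => Type0) Nat ((fun (c : forall (β : Nat), forall (h : Type0), Type0) => c) (fun (k : Nat) => fun (n : Type0) => n)) (succ (succ zero)))) => Nat) zero (fun (κ : Nat) => fun (τ : Nat) => succ τ) θ) zero)
  ~> refl Nat (elimNat (fun (θ : (fun (f : (fun (ν : Nat) => Type0) (succ (succ zero))) => f) (elimNat (fun (α : Nat) => Type0) Nat ((fun (δ : forall (c : Nat), forall (β : Type0), Type0) => δ) (fun (h : Nat) => fun (k : Type0) => k)) (succ (succ zero)))) => Nat) zero (fun (n : Nat) => fun (κ : Nat) => succ κ) zero)
  ~> refl Nat zero
inferred type:
  Eq Nat zero zero
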